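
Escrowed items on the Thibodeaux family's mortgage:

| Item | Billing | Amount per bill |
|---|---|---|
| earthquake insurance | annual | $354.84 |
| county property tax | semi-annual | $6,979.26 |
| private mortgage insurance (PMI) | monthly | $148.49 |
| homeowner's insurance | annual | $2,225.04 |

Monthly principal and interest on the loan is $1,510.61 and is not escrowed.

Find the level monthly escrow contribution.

$1,526.69

Earthquake insurance: $354.84 per year
County property tax: $6,979.26 × 2 = $13,958.52 per year
Private mortgage insurance (PMI): $148.49 × 12 = $1,781.88 per year
Homeowner's insurance: $2,225.04 per year
Annual escrow total = $354.84 + $13,958.52 + $1,781.88 + $2,225.04 = $18,320.28
Per month = $18,320.28 ÷ 12 = $1,526.69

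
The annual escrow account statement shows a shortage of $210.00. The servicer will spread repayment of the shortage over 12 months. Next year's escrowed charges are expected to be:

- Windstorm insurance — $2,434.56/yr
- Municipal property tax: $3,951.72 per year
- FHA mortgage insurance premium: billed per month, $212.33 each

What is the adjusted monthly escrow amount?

Windstorm insurance: $2,434.56 per year
Municipal property tax: $3,951.72 per year
FHA mortgage insurance premium: $212.33 × 12 = $2,547.96 per year
Combined annual = $2,434.56 + $3,951.72 + $2,547.96 = $8,934.24
Monthly escrow = $8,934.24 ÷ 12 = $744.52
Monthly shortage recovery: $210.00 / 12 = $17.50
New monthly escrow = $744.52 + $17.50 = $762.02

$762.02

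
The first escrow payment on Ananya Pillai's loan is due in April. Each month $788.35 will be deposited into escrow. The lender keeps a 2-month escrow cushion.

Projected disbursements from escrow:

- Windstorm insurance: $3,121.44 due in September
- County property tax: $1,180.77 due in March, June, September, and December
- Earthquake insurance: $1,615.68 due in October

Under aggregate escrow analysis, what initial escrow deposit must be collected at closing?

$3,156.91

Cushion = 2 × $788.35 = $1,576.70
Trial balance (start $0, +$788.35 each month, − disbursements):
  Apr: +$788.35 → $788.35
  May: +$788.35 → $1,576.70
  Jun: +$788.35 − $1,180.77 → $1,184.28
  Jul: +$788.35 → $1,972.63
  Aug: +$788.35 → $2,760.98
  Sep: +$788.35 − $4,302.21 → -$752.88
  Oct: +$788.35 − $1,615.68 → -$1,580.21
  Nov: +$788.35 → -$791.86
  Dec: +$788.35 − $1,180.77 → -$1,184.28
  Jan: +$788.35 → -$395.93
  Feb: +$788.35 → $392.42
  Mar: +$788.35 − $1,180.77 → $0.00
Lowest trial balance = -$1,580.21 (Oct)
Initial deposit = cushion − low point = $1,576.70 − (-$1,580.21) = $3,156.91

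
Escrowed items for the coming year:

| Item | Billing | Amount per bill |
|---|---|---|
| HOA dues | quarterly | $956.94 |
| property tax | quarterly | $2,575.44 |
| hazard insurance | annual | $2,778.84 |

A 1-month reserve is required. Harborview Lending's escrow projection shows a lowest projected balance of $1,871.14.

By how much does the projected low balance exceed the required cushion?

HOA dues — $956.94 × 4 = $3,827.76 annually
Property tax — $2,575.44 × 4 = $10,301.76 annually
Hazard insurance — $2,778.84 annually
Total annual escrow = $3,827.76 + $10,301.76 + $2,778.84 = $16,908.36
Monthly escrow = $16,908.36 / 12 = $1,409.03
Cushion = 1 × $1,409.03 = $1,409.03
Surplus = $1,871.14 − $1,409.03 = $462.11

$462.11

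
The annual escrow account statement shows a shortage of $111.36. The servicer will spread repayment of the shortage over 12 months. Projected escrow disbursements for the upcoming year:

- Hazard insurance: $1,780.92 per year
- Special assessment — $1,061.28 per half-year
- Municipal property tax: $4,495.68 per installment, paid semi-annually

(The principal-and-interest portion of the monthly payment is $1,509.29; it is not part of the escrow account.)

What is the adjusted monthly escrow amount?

Hazard insurance = $1,780.92/yr
Special assessment = $1,061.28 × 2 = $2,122.56/yr
Municipal property tax = $4,495.68 × 2 = $8,991.36/yr
Total per year = $1,780.92 + $2,122.56 + $8,991.36 = $12,894.84
Base monthly escrow = $12,894.84 ÷ 12 = $1,074.57
Shortage spread = $111.36 ÷ 12 = $9.28/mo
New monthly escrow = $1,074.57 + $9.28 = $1,083.85

$1,083.85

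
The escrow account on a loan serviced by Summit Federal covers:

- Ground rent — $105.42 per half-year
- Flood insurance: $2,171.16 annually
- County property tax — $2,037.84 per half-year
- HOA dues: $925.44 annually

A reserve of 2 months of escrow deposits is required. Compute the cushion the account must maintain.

Ground rent: $105.42 × 2 = $210.84 annually
Flood insurance: $2,171.16 annually
County property tax: $2,037.84 × 2 = $4,075.68 annually
HOA dues: $925.44 annually
Combined annual = $210.84 + $2,171.16 + $4,075.68 + $925.44 = $7,383.12
Base monthly escrow = $7,383.12 ÷ 12 = $615.26
Cushion = 2 × $615.26 = $1,230.52

$1,230.52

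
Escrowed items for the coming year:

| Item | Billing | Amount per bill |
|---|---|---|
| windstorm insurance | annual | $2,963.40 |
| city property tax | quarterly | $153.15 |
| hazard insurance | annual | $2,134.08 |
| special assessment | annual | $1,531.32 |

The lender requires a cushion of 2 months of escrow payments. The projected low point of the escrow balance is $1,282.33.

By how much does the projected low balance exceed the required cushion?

$75.43

Windstorm insurance — $2,963.40 per year
City property tax — $153.15 × 4 = $612.60 per year
Hazard insurance — $2,134.08 per year
Special assessment — $1,531.32 per year
Yearly total = $2,963.40 + $612.60 + $2,134.08 + $1,531.32 = $7,241.40
Monthly = $7,241.40 / 12 = $603.45
Required reserve = 2 × $603.45 = $1,206.90
Excess over cushion: $1,282.33 − $1,206.90 = $75.43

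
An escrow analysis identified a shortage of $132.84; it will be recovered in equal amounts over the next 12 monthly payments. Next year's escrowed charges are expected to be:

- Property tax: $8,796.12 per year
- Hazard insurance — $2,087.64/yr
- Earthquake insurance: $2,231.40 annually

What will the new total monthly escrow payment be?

Property tax — $8,796.12 per year
Hazard insurance — $2,087.64 per year
Earthquake insurance — $2,231.40 per year
Yearly total = $13,115.16
Base monthly escrow = $13,115.16 ÷ 12 = $1,092.93
Shortage per month = $132.84 ÷ 12 = $11.07
New monthly escrow = $1,092.93 + $11.07 = $1,104.00

$1,104.00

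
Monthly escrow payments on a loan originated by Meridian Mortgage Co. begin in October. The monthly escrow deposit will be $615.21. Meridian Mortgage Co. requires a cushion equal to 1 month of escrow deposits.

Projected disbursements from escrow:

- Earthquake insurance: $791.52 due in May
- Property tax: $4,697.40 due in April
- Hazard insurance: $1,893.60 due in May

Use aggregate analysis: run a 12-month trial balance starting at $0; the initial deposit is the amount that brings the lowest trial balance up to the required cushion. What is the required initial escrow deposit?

Cushion = 1 × $615.21 = $615.21
Trial balance (start $0, +$615.21 each month, − disbursements):
  Oct: +$615.21 → $615.21
  Nov: +$615.21 → $1,230.42
  Dec: +$615.21 → $1,845.63
  Jan: +$615.21 → $2,460.84
  Feb: +$615.21 → $3,076.05
  Mar: +$615.21 → $3,691.26
  Apr: +$615.21 − $4,697.40 → -$390.93
  May: +$615.21 − $2,685.12 → -$2,460.84
  Jun: +$615.21 → -$1,845.63
  Jul: +$615.21 → -$1,230.42
  Aug: +$615.21 → -$615.21
  Sep: +$615.21 → $0.00
Lowest trial balance = -$2,460.84 (May)
Initial deposit = cushion − low point = $615.21 − (-$2,460.84) = $3,076.05

$3,076.05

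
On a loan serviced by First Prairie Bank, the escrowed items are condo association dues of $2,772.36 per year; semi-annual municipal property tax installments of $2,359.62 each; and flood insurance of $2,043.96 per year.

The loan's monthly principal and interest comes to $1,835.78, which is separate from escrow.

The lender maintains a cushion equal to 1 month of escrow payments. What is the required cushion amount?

$794.63

Condo association dues — $2,772.36/yr
Municipal property tax — $2,359.62 × 2 = $4,719.24/yr
Flood insurance — $2,043.96/yr
Combined annual = $9,535.56
Per month = $9,535.56 ÷ 12 = $794.63
Required cushion = 1 × $794.63 = $794.63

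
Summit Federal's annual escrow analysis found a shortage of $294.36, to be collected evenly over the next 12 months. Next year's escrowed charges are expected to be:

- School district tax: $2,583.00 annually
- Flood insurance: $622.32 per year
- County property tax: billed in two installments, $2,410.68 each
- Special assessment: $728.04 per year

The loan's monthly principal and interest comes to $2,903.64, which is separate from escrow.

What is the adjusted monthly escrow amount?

$754.09

School district tax = $2,583.00/yr
Flood insurance = $622.32/yr
County property tax = $2,410.68 × 2 = $4,821.36/yr
Special assessment = $728.04/yr
Total per year = $2,583.00 + $622.32 + $4,821.36 + $728.04 = $8,754.72
Monthly = $8,754.72 / 12 = $729.56
Monthly shortage recovery: $294.36 / 12 = $24.53
Adjusted monthly = $729.56 + $24.53 = $754.09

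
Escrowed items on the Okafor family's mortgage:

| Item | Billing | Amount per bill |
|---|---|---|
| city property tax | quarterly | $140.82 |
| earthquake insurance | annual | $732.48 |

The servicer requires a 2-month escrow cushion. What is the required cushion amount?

$215.96

City property tax = $140.82 × 4 = $563.28 annually
Earthquake insurance = $732.48 annually
Total per year = $563.28 + $732.48 = $1,295.76
Monthly = $1,295.76 ÷ 12 = $107.98
Required cushion = 2 × $107.98 = $215.96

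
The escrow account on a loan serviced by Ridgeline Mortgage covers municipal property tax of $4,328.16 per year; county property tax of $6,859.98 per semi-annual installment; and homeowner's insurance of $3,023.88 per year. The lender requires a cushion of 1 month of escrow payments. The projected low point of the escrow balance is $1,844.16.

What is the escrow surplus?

$88.16

Municipal property tax — $4,328.16/yr
County property tax — $6,859.98 × 2 = $13,719.96/yr
Homeowner's insurance — $3,023.88/yr
Total per year = $4,328.16 + $13,719.96 + $3,023.88 = $21,072.00
Monthly escrow = $21,072.00 ÷ 12 = $1,756.00
Required cushion = 1 × $1,756.00 = $1,756.00
Excess over cushion: $1,844.16 − $1,756.00 = $88.16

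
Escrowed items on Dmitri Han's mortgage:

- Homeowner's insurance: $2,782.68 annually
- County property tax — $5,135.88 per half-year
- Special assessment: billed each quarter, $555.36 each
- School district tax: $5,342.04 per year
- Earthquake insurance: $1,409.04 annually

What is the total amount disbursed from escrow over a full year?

Homeowner's insurance: $2,782.68
County property tax: $5,135.88 × 2 = $10,271.76
Special assessment: $555.36 × 4 = $2,221.44
School district tax: $5,342.04
Earthquake insurance: $1,409.04
Annual escrow total = $2,782.68 + $10,271.76 + $2,221.44 + $5,342.04 + $1,409.04 = $22,026.96

$22,026.96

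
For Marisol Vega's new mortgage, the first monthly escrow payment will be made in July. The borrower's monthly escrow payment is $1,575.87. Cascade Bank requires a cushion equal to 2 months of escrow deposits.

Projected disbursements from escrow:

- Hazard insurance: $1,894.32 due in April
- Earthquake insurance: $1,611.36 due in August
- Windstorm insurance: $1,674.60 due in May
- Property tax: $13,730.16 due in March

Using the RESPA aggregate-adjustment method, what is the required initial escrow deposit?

$4,727.61

Cushion = 2 × $1,575.87 = $3,151.74
Trial balance (start $0, +$1,575.87 each month, − disbursements):
  Jul: +$1,575.87 → $1,575.87
  Aug: +$1,575.87 − $1,611.36 → $1,540.38
  Sep: +$1,575.87 → $3,116.25
  Oct: +$1,575.87 → $4,692.12
  Nov: +$1,575.87 → $6,267.99
  Dec: +$1,575.87 → $7,843.86
  Jan: +$1,575.87 → $9,419.73
  Feb: +$1,575.87 → $10,995.60
  Mar: +$1,575.87 − $13,730.16 → -$1,158.69
  Apr: +$1,575.87 − $1,894.32 → -$1,477.14
  May: +$1,575.87 − $1,674.60 → -$1,575.87
  Jun: +$1,575.87 → $0.00
Lowest trial balance = -$1,575.87 (May)
Initial deposit = cushion − low point = $3,151.74 − (-$1,575.87) = $4,727.61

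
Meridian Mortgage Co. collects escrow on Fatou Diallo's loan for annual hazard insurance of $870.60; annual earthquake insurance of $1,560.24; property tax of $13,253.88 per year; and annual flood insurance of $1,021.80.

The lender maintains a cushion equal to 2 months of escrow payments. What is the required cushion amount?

Hazard insurance: $870.60 annually
Earthquake insurance: $1,560.24 annually
Property tax: $13,253.88 annually
Flood insurance: $1,021.80 annually
Total annual escrow = $16,706.52
Base monthly escrow = $16,706.52 / 12 = $1,392.21
Cushion = 2 × $1,392.21 = $2,784.42

$2,784.42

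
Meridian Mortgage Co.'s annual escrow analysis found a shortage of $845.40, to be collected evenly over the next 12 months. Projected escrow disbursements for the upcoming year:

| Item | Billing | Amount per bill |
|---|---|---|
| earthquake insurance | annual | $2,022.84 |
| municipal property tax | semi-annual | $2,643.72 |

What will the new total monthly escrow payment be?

Earthquake insurance = $2,022.84
Municipal property tax = $2,643.72 × 2 = $5,287.44
Yearly total = $7,310.28
Per month = $7,310.28 ÷ 12 = $609.19
Monthly shortage recovery: $845.40 ÷ 12 = $70.45
Adjusted monthly = $609.19 + $70.45 = $679.64

$679.64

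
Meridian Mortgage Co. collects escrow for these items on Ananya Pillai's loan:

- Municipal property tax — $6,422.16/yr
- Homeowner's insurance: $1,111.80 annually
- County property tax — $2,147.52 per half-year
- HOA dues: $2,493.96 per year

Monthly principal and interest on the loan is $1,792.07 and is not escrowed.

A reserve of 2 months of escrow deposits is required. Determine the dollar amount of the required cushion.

$2,387.16

Municipal property tax: $6,422.16 per year
Homeowner's insurance: $1,111.80 per year
County property tax: $2,147.52 × 2 = $4,295.04 per year
HOA dues: $2,493.96 per year
Total per year = $14,322.96
Base monthly escrow = $14,322.96 ÷ 12 = $1,193.58
Reserve = 2 × $1,193.58 = $2,387.16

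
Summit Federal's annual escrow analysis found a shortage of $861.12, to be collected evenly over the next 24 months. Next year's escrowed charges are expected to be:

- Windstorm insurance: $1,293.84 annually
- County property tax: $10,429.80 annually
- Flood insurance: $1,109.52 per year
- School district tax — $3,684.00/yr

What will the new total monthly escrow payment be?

Windstorm insurance: $1,293.84/yr
County property tax: $10,429.80/yr
Flood insurance: $1,109.52/yr
School district tax: $3,684.00/yr
Combined annual = $1,293.84 + $10,429.80 + $1,109.52 + $3,684.00 = $16,517.16
Per month = $16,517.16 / 12 = $1,376.43
Shortage per month = $861.12 / 24 = $35.88
Adjusted monthly = $1,376.43 + $35.88 = $1,412.31

$1,412.31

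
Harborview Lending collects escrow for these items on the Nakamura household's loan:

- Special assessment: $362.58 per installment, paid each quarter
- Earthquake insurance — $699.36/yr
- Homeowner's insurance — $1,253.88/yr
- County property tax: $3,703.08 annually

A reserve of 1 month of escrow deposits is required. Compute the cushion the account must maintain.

$592.22

Special assessment: $362.58 × 4 = $1,450.32
Earthquake insurance: $699.36
Homeowner's insurance: $1,253.88
County property tax: $3,703.08
Annual escrow total = $7,106.64
Base monthly escrow = $7,106.64 ÷ 12 = $592.22
Required cushion = 1 × $592.22 = $592.22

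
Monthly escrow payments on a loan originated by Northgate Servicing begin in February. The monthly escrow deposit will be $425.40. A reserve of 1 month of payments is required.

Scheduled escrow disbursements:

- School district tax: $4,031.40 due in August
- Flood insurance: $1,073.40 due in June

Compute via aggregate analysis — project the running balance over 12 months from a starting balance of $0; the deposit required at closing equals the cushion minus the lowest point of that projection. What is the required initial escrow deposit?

$2,552.40

Cushion = 1 × $425.40 = $425.40
Trial balance (start $0, +$425.40 each month, − disbursements):
  Feb: +$425.40 → $425.40
  Mar: +$425.40 → $850.80
  Apr: +$425.40 → $1,276.20
  May: +$425.40 → $1,701.60
  Jun: +$425.40 − $1,073.40 → $1,053.60
  Jul: +$425.40 → $1,479.00
  Aug: +$425.40 − $4,031.40 → -$2,127.00
  Sep: +$425.40 → -$1,701.60
  Oct: +$425.40 → -$1,276.20
  Nov: +$425.40 → -$850.80
  Dec: +$425.40 → -$425.40
  Jan: +$425.40 → $0.00
Lowest trial balance = -$2,127.00 (Aug)
Initial deposit = cushion − low point = $425.40 − (-$2,127.00) = $2,552.40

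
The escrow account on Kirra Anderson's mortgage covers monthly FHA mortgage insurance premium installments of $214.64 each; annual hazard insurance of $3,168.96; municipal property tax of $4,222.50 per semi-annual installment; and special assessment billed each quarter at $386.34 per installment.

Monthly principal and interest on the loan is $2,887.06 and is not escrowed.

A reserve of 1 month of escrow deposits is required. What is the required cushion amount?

FHA mortgage insurance premium = $214.64 × 12 = $2,575.68 per year
Hazard insurance = $3,168.96 per year
Municipal property tax = $4,222.50 × 2 = $8,445.00 per year
Special assessment = $386.34 × 4 = $1,545.36 per year
Combined annual = $2,575.68 + $3,168.96 + $8,445.00 + $1,545.36 = $15,735.00
Monthly = $15,735.00 ÷ 12 = $1,311.25
Required cushion = 1 × $1,311.25 = $1,311.25

$1,311.25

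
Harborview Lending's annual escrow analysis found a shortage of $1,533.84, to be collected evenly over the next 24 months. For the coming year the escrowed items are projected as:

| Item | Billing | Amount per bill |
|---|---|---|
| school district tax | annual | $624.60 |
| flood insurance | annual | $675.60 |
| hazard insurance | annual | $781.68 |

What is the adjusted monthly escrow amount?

$237.40

School district tax: $624.60 per year
Flood insurance: $675.60 per year
Hazard insurance: $781.68 per year
Annual escrow total = $2,081.88
Per month = $2,081.88 ÷ 12 = $173.49
Shortage per month = $1,533.84 / 24 = $63.91
Adjusted monthly = $173.49 + $63.91 = $237.40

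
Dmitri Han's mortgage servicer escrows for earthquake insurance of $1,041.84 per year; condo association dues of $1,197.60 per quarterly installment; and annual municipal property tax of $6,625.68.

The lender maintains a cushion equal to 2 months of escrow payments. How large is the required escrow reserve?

Earthquake insurance — $1,041.84 per year
Condo association dues — $1,197.60 × 4 = $4,790.40 per year
Municipal property tax — $6,625.68 per year
Total per year = $1,041.84 + $4,790.40 + $6,625.68 = $12,457.92
Monthly escrow = $12,457.92 / 12 = $1,038.16
Reserve = 2 × $1,038.16 = $2,076.32

$2,076.32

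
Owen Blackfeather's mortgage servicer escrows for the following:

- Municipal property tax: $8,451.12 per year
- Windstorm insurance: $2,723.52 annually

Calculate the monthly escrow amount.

Municipal property tax — $8,451.12
Windstorm insurance — $2,723.52
Combined annual = $11,174.64
Per month = $11,174.64 ÷ 12 = $931.22

$931.22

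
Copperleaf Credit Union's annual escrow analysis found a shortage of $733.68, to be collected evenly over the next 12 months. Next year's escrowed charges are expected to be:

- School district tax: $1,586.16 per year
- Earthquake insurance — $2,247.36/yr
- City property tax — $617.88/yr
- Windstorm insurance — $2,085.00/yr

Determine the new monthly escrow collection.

$605.84

School district tax: $1,586.16 per year
Earthquake insurance: $2,247.36 per year
City property tax: $617.88 per year
Windstorm insurance: $2,085.00 per year
Yearly total = $1,586.16 + $2,247.36 + $617.88 + $2,085.00 = $6,536.40
Monthly escrow = $6,536.40 ÷ 12 = $544.70
Shortage per month = $733.68 / 12 = $61.14
New monthly escrow = $544.70 + $61.14 = $605.84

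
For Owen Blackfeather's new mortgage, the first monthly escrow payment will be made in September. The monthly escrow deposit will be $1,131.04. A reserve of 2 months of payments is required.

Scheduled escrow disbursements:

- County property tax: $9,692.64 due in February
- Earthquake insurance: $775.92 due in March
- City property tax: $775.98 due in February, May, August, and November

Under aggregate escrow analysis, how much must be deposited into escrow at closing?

$6,720.44

Cushion = 2 × $1,131.04 = $2,262.08
Trial balance (start $0, +$1,131.04 each month, − disbursements):
  Sep: +$1,131.04 → $1,131.04
  Oct: +$1,131.04 → $2,262.08
  Nov: +$1,131.04 − $775.98 → $2,617.14
  Dec: +$1,131.04 → $3,748.18
  Jan: +$1,131.04 → $4,879.22
  Feb: +$1,131.04 − $10,468.62 → -$4,458.36
  Mar: +$1,131.04 − $775.92 → -$4,103.24
  Apr: +$1,131.04 → -$2,972.20
  May: +$1,131.04 − $775.98 → -$2,617.14
  Jun: +$1,131.04 → -$1,486.10
  Jul: +$1,131.04 → -$355.06
  Aug: +$1,131.04 − $775.98 → $0.00
Lowest trial balance = -$4,458.36 (Feb)
Initial deposit = cushion − low point = $2,262.08 − (-$4,458.36) = $6,720.44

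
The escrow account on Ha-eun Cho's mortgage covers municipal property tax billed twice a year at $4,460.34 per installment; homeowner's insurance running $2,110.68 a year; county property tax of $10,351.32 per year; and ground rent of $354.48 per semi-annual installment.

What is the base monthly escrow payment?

Municipal property tax = $4,460.34 × 2 = $8,920.68
Homeowner's insurance = $2,110.68
County property tax = $10,351.32
Ground rent = $354.48 × 2 = $708.96
Yearly total = $8,920.68 + $2,110.68 + $10,351.32 + $708.96 = $22,091.64
Monthly = $22,091.64 ÷ 12 = $1,840.97

$1,840.97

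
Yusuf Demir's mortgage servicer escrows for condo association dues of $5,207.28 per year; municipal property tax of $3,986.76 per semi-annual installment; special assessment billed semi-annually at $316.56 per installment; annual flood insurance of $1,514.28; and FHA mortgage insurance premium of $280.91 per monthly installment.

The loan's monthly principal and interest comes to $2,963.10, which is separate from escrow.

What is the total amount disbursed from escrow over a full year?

Condo association dues — $5,207.28 annually
Municipal property tax — $3,986.76 × 2 = $7,973.52 annually
Special assessment — $316.56 × 2 = $633.12 annually
Flood insurance — $1,514.28 annually
FHA mortgage insurance premium — $280.91 × 12 = $3,370.92 annually
Total annual escrow = $5,207.28 + $7,973.52 + $633.12 + $1,514.28 + $3,370.92 = $18,699.12

$18,699.12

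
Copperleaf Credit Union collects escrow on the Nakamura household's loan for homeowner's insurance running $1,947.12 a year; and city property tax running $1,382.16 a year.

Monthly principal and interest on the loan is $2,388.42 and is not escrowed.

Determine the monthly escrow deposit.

$277.44

Homeowner's insurance — $1,947.12 annually
City property tax — $1,382.16 annually
Total annual escrow = $1,947.12 + $1,382.16 = $3,329.28
Base monthly escrow = $3,329.28 ÷ 12 = $277.44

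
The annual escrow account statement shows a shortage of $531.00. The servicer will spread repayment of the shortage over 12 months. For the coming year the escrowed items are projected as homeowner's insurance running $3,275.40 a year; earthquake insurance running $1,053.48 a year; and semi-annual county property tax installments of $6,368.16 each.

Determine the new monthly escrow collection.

Homeowner's insurance = $3,275.40
Earthquake insurance = $1,053.48
County property tax = $6,368.16 × 2 = $12,736.32
Annual escrow total = $3,275.40 + $1,053.48 + $12,736.32 = $17,065.20
Base monthly escrow = $17,065.20 ÷ 12 = $1,422.10
Monthly shortage recovery: $531.00 ÷ 12 = $44.25
New monthly escrow = $1,422.10 + $44.25 = $1,466.35

$1,466.35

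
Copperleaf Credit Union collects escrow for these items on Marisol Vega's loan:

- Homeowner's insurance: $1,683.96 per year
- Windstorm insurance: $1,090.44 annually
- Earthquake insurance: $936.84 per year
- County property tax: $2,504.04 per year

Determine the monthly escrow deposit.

Homeowner's insurance: $1,683.96 annually
Windstorm insurance: $1,090.44 annually
Earthquake insurance: $936.84 annually
County property tax: $2,504.04 annually
Yearly total = $6,215.28
Monthly escrow = $6,215.28 ÷ 12 = $517.94

$517.94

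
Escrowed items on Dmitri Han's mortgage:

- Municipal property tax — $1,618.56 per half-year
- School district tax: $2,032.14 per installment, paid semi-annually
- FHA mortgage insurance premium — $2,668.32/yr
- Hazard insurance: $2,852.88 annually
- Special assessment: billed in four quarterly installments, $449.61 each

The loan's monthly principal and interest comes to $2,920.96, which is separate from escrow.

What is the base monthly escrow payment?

Municipal property tax: $1,618.56 × 2 = $3,237.12
School district tax: $2,032.14 × 2 = $4,064.28
FHA mortgage insurance premium: $2,668.32
Hazard insurance: $2,852.88
Special assessment: $449.61 × 4 = $1,798.44
Combined annual = $14,621.04
Base monthly escrow = $14,621.04 / 12 = $1,218.42

$1,218.42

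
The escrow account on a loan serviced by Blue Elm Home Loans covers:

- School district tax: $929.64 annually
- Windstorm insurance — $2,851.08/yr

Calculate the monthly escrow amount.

$315.06

School district tax — $929.64
Windstorm insurance — $2,851.08
Annual escrow total = $929.64 + $2,851.08 = $3,780.72
Base monthly escrow = $3,780.72 / 12 = $315.06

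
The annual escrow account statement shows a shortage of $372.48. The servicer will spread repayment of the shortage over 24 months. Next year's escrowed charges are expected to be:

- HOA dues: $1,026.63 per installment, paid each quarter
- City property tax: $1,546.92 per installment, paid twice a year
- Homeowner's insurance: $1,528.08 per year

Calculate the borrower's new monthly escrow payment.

$742.89

HOA dues — $1,026.63 × 4 = $4,106.52 per year
City property tax — $1,546.92 × 2 = $3,093.84 per year
Homeowner's insurance — $1,528.08 per year
Combined annual = $8,728.44
Base monthly escrow = $8,728.44 ÷ 12 = $727.37
Monthly shortage recovery: $372.48 / 24 = $15.52
New monthly escrow = $727.37 + $15.52 = $742.89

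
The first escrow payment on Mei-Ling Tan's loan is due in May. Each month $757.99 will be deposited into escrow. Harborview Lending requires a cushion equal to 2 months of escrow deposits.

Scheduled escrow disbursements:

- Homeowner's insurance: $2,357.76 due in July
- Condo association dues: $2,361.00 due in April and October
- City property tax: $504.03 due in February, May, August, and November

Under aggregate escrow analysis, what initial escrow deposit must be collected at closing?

Cushion = 2 × $757.99 = $1,515.98
Trial balance (start $0, +$757.99 each month, − disbursements):
  May: +$757.99 − $504.03 → $253.96
  Jun: +$757.99 → $1,011.95
  Jul: +$757.99 − $2,357.76 → -$587.82
  Aug: +$757.99 − $504.03 → -$333.86
  Sep: +$757.99 → $424.13
  Oct: +$757.99 − $2,361.00 → -$1,178.88
  Nov: +$757.99 − $504.03 → -$924.92
  Dec: +$757.99 → -$166.93
  Jan: +$757.99 → $591.06
  Feb: +$757.99 − $504.03 → $845.02
  Mar: +$757.99 → $1,603.01
  Apr: +$757.99 − $2,361.00 → $0.00
Lowest trial balance = -$1,178.88 (Oct)
Initial deposit = cushion − low point = $1,515.98 − (-$1,178.88) = $2,694.86

$2,694.86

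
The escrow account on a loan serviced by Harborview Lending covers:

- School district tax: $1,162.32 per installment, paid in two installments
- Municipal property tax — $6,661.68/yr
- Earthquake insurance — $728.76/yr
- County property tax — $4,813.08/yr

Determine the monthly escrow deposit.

$1,210.68

School district tax: $1,162.32 × 2 = $2,324.64 annually
Municipal property tax: $6,661.68 annually
Earthquake insurance: $728.76 annually
County property tax: $4,813.08 annually
Combined annual = $2,324.64 + $6,661.68 + $728.76 + $4,813.08 = $14,528.16
Base monthly escrow = $14,528.16 / 12 = $1,210.68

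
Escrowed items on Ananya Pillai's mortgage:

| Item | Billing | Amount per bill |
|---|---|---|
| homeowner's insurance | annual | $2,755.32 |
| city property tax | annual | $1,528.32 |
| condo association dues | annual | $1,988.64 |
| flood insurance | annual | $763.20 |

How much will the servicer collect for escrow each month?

Homeowner's insurance — $2,755.32
City property tax — $1,528.32
Condo association dues — $1,988.64
Flood insurance — $763.20
Total per year = $7,035.48
Per month = $7,035.48 / 12 = $586.29

$586.29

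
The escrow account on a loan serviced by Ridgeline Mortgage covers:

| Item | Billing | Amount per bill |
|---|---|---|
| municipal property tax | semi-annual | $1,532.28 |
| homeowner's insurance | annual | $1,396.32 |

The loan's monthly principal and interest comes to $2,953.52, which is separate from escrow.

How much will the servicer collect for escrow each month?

$371.74

Municipal property tax: $1,532.28 × 2 = $3,064.56
Homeowner's insurance: $1,396.32
Yearly total = $3,064.56 + $1,396.32 = $4,460.88
Monthly = $4,460.88 / 12 = $371.74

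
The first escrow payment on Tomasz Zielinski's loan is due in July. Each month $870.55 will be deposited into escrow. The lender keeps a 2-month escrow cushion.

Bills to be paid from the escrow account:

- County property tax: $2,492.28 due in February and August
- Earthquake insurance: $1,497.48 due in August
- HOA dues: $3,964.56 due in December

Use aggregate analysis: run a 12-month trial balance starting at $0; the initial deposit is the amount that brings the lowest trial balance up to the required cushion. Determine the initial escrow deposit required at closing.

Cushion = 2 × $870.55 = $1,741.10
Trial balance (start $0, +$870.55 each month, − disbursements):
  Jul: +$870.55 → $870.55
  Aug: +$870.55 − $3,989.76 → -$2,248.66
  Sep: +$870.55 → -$1,378.11
  Oct: +$870.55 → -$507.56
  Nov: +$870.55 → $362.99
  Dec: +$870.55 − $3,964.56 → -$2,731.02
  Jan: +$870.55 → -$1,860.47
  Feb: +$870.55 − $2,492.28 → -$3,482.20
  Mar: +$870.55 → -$2,611.65
  Apr: +$870.55 → -$1,741.10
  May: +$870.55 → -$870.55
  Jun: +$870.55 → $0.00
Lowest trial balance = -$3,482.20 (Feb)
Initial deposit = cushion − low point = $1,741.10 − (-$3,482.20) = $5,223.30

$5,223.30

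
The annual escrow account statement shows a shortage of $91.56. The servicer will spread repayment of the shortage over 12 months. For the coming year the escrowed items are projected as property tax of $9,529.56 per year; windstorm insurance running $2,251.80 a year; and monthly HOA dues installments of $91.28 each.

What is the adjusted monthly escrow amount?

$1,080.69

Property tax = $9,529.56
Windstorm insurance = $2,251.80
HOA dues = $91.28 × 12 = $1,095.36
Total annual escrow = $12,876.72
Monthly = $12,876.72 / 12 = $1,073.06
Monthly shortage recovery: $91.56 / 12 = $7.63
New monthly escrow = $1,073.06 + $7.63 = $1,080.69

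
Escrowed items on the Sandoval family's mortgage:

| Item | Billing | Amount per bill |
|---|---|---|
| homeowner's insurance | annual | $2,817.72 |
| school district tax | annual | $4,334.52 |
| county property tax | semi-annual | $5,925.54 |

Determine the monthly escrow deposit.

$1,583.61

Homeowner's insurance = $2,817.72 per year
School district tax = $4,334.52 per year
County property tax = $5,925.54 × 2 = $11,851.08 per year
Yearly total = $19,003.32
Monthly = $19,003.32 ÷ 12 = $1,583.61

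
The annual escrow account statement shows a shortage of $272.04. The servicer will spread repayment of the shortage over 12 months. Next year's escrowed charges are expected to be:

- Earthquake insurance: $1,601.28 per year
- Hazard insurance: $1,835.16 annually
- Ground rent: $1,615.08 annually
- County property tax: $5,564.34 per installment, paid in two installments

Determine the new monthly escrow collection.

$1,371.02

Earthquake insurance = $1,601.28
Hazard insurance = $1,835.16
Ground rent = $1,615.08
County property tax = $5,564.34 × 2 = $11,128.68
Yearly total = $16,180.20
Per month = $16,180.20 ÷ 12 = $1,348.35
Shortage per month = $272.04 ÷ 12 = $22.67
New monthly escrow = $1,348.35 + $22.67 = $1,371.02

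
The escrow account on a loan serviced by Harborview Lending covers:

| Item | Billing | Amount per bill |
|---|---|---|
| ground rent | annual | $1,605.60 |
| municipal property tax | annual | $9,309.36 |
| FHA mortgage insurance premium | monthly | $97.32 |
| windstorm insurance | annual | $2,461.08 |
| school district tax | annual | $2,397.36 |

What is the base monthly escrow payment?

Ground rent = $1,605.60 per year
Municipal property tax = $9,309.36 per year
FHA mortgage insurance premium = $97.32 × 12 = $1,167.84 per year
Windstorm insurance = $2,461.08 per year
School district tax = $2,397.36 per year
Combined annual = $1,605.60 + $9,309.36 + $1,167.84 + $2,461.08 + $2,397.36 = $16,941.24
Monthly escrow = $16,941.24 ÷ 12 = $1,411.77

$1,411.77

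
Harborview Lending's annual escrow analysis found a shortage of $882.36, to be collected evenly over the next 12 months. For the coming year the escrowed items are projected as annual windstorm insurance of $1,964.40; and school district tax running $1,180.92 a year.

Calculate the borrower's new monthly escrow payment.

Windstorm insurance: $1,964.40/yr
School district tax: $1,180.92/yr
Total annual escrow = $3,145.32
Monthly escrow = $3,145.32 / 12 = $262.11
Monthly shortage recovery: $882.36 ÷ 12 = $73.53
Adjusted monthly = $262.11 + $73.53 = $335.64

$335.64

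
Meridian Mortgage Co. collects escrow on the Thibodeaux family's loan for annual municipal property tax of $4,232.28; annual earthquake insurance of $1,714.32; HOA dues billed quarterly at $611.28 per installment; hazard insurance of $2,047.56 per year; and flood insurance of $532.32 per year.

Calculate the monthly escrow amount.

Municipal property tax — $4,232.28
Earthquake insurance — $1,714.32
HOA dues — $611.28 × 4 = $2,445.12
Hazard insurance — $2,047.56
Flood insurance — $532.32
Yearly total = $10,971.60
Monthly escrow = $10,971.60 / 12 = $914.30

$914.30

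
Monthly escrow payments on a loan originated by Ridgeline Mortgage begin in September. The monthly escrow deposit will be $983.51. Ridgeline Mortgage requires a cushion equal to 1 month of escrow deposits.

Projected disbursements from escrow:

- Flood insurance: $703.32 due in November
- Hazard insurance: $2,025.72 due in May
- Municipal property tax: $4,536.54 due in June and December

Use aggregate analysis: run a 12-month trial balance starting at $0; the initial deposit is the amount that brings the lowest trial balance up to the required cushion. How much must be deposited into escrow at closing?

Cushion = 1 × $983.51 = $983.51
Trial balance (start $0, +$983.51 each month, − disbursements):
  Sep: +$983.51 → $983.51
  Oct: +$983.51 → $1,967.02
  Nov: +$983.51 − $703.32 → $2,247.21
  Dec: +$983.51 − $4,536.54 → -$1,305.82
  Jan: +$983.51 → -$322.31
  Feb: +$983.51 → $661.20
  Mar: +$983.51 → $1,644.71
  Apr: +$983.51 → $2,628.22
  May: +$983.51 − $2,025.72 → $1,586.01
  Jun: +$983.51 − $4,536.54 → -$1,967.02
  Jul: +$983.51 → -$983.51
  Aug: +$983.51 → $0.00
Lowest trial balance = -$1,967.02 (Jun)
Initial deposit = cushion − low point = $983.51 − (-$1,967.02) = $2,950.53

$2,950.53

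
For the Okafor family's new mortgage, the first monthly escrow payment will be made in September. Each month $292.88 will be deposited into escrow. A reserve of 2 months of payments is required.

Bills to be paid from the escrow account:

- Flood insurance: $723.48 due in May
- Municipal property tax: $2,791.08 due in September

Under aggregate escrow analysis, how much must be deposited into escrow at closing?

Cushion = 2 × $292.88 = $585.76
Trial balance (start $0, +$292.88 each month, − disbursements):
  Sep: +$292.88 − $2,791.08 → -$2,498.20
  Oct: +$292.88 → -$2,205.32
  Nov: +$292.88 → -$1,912.44
  Dec: +$292.88 → -$1,619.56
  Jan: +$292.88 → -$1,326.68
  Feb: +$292.88 → -$1,033.80
  Mar: +$292.88 → -$740.92
  Apr: +$292.88 → -$448.04
  May: +$292.88 − $723.48 → -$878.64
  Jun: +$292.88 → -$585.76
  Jul: +$292.88 → -$292.88
  Aug: +$292.88 → $0.00
Lowest trial balance = -$2,498.20 (Sep)
Initial deposit = cushion − low point = $585.76 − (-$2,498.20) = $3,083.96

$3,083.96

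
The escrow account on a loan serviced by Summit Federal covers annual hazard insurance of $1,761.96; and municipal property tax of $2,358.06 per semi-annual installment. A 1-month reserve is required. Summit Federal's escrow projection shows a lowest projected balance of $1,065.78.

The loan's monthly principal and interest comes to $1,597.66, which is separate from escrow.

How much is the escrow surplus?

Hazard insurance: $1,761.96 per year
Municipal property tax: $2,358.06 × 2 = $4,716.12 per year
Total annual escrow = $1,761.96 + $4,716.12 = $6,478.08
Base monthly escrow = $6,478.08 / 12 = $539.84
Required cushion = 1 × $539.84 = $539.84
Surplus = $1,065.78 − $539.84 = $525.94

$525.94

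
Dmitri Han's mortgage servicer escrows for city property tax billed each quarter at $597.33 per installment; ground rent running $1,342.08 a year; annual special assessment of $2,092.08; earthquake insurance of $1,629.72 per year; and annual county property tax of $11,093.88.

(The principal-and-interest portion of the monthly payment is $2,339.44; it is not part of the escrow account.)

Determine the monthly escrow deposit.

$1,545.59

City property tax = $597.33 × 4 = $2,389.32/yr
Ground rent = $1,342.08/yr
Special assessment = $2,092.08/yr
Earthquake insurance = $1,629.72/yr
County property tax = $11,093.88/yr
Annual escrow total = $18,547.08
Per month = $18,547.08 ÷ 12 = $1,545.59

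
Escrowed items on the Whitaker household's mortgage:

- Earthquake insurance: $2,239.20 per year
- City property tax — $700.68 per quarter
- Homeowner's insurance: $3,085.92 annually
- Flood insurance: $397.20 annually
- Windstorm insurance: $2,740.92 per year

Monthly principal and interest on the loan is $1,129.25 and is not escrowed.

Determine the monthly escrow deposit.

$938.83

Earthquake insurance = $2,239.20 annually
City property tax = $700.68 × 4 = $2,802.72 annually
Homeowner's insurance = $3,085.92 annually
Flood insurance = $397.20 annually
Windstorm insurance = $2,740.92 annually
Total per year = $2,239.20 + $2,802.72 + $3,085.92 + $397.20 + $2,740.92 = $11,265.96
Monthly = $11,265.96 / 12 = $938.83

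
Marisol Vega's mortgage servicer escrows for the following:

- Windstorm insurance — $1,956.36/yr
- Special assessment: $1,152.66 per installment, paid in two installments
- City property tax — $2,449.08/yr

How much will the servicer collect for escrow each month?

Windstorm insurance: $1,956.36/yr
Special assessment: $1,152.66 × 2 = $2,305.32/yr
City property tax: $2,449.08/yr
Total annual escrow = $1,956.36 + $2,305.32 + $2,449.08 = $6,710.76
Per month = $6,710.76 ÷ 12 = $559.23

$559.23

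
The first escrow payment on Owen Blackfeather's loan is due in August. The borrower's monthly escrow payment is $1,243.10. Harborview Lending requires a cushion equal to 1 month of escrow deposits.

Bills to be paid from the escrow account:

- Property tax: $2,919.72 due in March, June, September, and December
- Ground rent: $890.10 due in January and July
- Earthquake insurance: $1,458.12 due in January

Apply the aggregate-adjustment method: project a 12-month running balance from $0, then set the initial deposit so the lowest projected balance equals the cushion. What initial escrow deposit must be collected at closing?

Cushion = 1 × $1,243.10 = $1,243.10
Trial balance (start $0, +$1,243.10 each month, − disbursements):
  Aug: +$1,243.10 → $1,243.10
  Sep: +$1,243.10 − $2,919.72 → -$433.52
  Oct: +$1,243.10 → $809.58
  Nov: +$1,243.10 → $2,052.68
  Dec: +$1,243.10 − $2,919.72 → $376.06
  Jan: +$1,243.10 − $2,348.22 → -$729.06
  Feb: +$1,243.10 → $514.04
  Mar: +$1,243.10 − $2,919.72 → -$1,162.58
  Apr: +$1,243.10 → $80.52
  May: +$1,243.10 → $1,323.62
  Jun: +$1,243.10 − $2,919.72 → -$353.00
  Jul: +$1,243.10 − $890.10 → $0.00
Lowest trial balance = -$1,162.58 (Mar)
Initial deposit = cushion − low point = $1,243.10 − (-$1,162.58) = $2,405.68

$2,405.68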